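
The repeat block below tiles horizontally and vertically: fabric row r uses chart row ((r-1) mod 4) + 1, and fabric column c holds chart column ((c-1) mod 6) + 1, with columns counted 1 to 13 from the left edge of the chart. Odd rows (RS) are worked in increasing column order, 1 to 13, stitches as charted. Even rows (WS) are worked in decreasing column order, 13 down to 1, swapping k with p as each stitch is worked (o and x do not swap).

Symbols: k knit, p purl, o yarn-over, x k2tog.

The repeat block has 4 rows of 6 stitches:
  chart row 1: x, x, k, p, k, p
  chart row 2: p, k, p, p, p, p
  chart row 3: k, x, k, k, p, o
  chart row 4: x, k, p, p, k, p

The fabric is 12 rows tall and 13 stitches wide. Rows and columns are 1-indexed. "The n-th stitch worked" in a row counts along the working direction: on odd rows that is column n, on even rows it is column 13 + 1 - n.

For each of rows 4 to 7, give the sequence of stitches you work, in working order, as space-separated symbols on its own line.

Row 4: chart row 4, WS - tiled (columns 1-13): x k p p k p x k p p k p x; work from column 13 back to 1 with k<->p swapped.
Row 5: chart row 1, RS - tile across columns 1-13 and work as-is.
Row 6: chart row 2, WS - tiled (columns 1-13): p k p p p p p k p p p p p; work from column 13 back to 1 with k<->p swapped.
Row 7: chart row 3, RS - tile across columns 1-13 and work as-is.

Result:
x k p k k p x k p k k p x
x x k p k p x x k p k p x
k k k k k p k k k k k p k
k x k k p o k x k k p o k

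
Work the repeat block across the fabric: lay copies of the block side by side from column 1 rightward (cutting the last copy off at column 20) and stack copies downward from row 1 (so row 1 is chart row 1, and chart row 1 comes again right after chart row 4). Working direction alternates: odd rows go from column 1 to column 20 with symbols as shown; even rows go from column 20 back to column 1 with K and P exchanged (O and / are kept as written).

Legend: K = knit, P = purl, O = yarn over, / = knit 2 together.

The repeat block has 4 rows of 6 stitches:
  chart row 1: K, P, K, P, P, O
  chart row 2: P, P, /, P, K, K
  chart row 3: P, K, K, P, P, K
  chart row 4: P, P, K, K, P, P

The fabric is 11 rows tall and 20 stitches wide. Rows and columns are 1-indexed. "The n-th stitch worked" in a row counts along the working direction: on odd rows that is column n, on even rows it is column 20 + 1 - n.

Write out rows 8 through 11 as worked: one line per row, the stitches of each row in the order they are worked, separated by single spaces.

Row 8: chart row 4, WS - tiled (columns 1-20): P P K K P P P P K K P P P P K K P P P P; work from column 20 back to 1 with K<->P swapped.
Row 9: chart row 1, RS - tile across columns 1-20 and work as-is.
Row 10: chart row 2, WS - tiled (columns 1-20): P P / P K K P P / P K K P P / P K K P P; work from column 20 back to 1 with K<->P swapped.
Row 11: chart row 3, RS - tile across columns 1-20 and work as-is.

Rows as worked:
K K K K P P K K K K P P K K K K P P K K
K P K P P O K P K P P O K P K P P O K P
K K P P K / K K P P K / K K P P K / K K
P K K P P K P K K P P K P K K P P K P K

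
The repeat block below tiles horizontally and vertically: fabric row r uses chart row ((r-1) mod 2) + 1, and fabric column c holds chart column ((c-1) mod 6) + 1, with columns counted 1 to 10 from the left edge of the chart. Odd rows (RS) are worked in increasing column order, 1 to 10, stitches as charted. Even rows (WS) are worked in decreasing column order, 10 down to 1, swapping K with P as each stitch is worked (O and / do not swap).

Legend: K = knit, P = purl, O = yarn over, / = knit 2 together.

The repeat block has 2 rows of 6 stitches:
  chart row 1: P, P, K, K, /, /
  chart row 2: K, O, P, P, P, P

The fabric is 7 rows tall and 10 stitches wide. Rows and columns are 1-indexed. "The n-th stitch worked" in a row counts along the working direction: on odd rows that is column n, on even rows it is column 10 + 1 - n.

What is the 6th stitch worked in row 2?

Row 2 uses chart row ((2-1) mod 2)+1 = 2. Row 2 is even, so WS.
Chart row 2 tiled across columns 1-10: K O P P P P K O P P
Wrong side: read the tiled row from column 10 down to 1 and exchange K with P (leave O, /).
Row 2 as worked: K K O P K K K K O P
Counting 6 along the worked row gives K.

Stitch:
K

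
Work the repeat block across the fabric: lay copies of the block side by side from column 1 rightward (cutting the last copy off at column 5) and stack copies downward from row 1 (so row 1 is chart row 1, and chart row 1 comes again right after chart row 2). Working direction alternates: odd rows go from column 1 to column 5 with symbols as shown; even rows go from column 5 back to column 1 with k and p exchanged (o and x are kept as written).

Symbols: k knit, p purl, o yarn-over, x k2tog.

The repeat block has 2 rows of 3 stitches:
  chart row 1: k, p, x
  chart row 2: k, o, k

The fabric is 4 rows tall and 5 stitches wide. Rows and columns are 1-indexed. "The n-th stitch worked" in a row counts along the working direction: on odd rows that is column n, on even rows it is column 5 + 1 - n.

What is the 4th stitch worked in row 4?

Row 4 uses chart row ((4-1) mod 2)+1 = 2. Row 4 is even, so WS.
Chart row 2 tiled across columns 1-5: k o k k o
Wrong side: read the tiled row from column 5 down to 1 and exchange k with p (leave o, x).
Row 4 as worked: o p p o p
Counting 4 along the worked row gives o.

== STITCH ==
o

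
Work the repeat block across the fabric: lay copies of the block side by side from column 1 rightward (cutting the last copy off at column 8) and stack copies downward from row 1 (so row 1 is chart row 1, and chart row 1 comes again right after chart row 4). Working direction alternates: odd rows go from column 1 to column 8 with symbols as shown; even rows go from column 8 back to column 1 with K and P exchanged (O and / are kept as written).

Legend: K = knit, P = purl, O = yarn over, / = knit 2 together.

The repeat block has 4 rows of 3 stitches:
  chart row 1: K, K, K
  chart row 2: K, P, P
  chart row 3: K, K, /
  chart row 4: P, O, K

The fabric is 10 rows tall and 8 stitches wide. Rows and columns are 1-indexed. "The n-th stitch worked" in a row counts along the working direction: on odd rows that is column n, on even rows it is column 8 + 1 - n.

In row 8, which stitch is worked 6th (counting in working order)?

For row 8: chart row = ((8-1) mod 4) + 1 = 4; this is a WS (even) row.
Chart row 4 tiled across columns 1-8: P O K P O K P O
WS: work from column 8 back to column 1 (reverse the tiled row), swapping K<->P (O and / unchanged).
Row 8 as worked: O K P O K P O K
Stitch 6 in working order -> P

Result:
P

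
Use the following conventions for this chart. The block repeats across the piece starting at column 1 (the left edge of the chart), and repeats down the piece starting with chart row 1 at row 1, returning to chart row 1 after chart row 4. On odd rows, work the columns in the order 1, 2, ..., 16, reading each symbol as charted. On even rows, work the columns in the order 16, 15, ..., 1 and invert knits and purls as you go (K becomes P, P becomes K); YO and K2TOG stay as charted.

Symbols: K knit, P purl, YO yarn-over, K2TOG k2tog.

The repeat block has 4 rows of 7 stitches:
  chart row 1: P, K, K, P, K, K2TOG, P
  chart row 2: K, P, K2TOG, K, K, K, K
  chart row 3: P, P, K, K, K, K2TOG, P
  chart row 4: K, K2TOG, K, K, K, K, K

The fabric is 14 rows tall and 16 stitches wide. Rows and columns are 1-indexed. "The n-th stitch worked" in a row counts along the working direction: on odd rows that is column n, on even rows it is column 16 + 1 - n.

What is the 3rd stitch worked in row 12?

Row 12 uses chart row ((12-1) mod 4)+1 = 4. Row 12 is even, so WS.
Chart row 4 tiled across columns 1-16: K K2TOG K K K K K K K2TOG K K K K K K K2TOG
WS: work from column 16 back to column 1 (reverse the tiled row), swapping K<->P (YO and K2TOG unchanged).
Row 12 as worked: K2TOG P P P P P P K2TOG P P P P P P K2TOG P
The 3rd stitch worked is P.

Result:
P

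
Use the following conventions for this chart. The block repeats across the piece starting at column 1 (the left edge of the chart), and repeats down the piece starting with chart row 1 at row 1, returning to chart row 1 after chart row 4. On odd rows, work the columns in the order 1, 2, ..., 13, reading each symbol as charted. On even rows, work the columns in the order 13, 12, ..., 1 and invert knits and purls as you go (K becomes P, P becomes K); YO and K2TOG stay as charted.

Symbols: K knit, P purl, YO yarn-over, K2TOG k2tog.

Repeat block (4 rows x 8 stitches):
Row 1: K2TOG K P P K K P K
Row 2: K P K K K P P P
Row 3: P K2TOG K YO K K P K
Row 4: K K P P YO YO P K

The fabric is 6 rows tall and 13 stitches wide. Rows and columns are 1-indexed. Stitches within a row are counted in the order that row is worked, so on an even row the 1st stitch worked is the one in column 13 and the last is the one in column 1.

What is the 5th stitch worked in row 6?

For row 6: chart row = ((6-1) mod 4) + 1 = 2; this is a WS (even) row.
Chart row 2 tiled across columns 1-13: K P K K K P P P K P K K K
Wrong side: read the tiled row from column 13 down to 1 and exchange K with P (leave YO, K2TOG).
Row 6 as worked: P P P K P K K K P P P K P
Stitch 5 in working order -> P

Stitch:
P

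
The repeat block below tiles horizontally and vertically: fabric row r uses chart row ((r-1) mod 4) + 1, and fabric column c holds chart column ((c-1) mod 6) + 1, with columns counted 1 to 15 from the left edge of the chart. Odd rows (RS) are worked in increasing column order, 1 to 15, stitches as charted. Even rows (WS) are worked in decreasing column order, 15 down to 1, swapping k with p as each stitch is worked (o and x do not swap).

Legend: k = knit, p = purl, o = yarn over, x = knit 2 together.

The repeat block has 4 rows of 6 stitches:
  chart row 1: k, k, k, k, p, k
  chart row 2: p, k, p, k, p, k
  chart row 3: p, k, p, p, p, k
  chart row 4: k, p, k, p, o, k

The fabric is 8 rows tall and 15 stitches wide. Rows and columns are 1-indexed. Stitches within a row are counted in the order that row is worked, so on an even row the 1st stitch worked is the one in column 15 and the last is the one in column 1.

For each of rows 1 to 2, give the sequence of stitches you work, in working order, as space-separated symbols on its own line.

Row 1: chart row 1, RS - tile across columns 1-15 and work as-is.
Row 2: chart row 2, WS - tiled (columns 1-15): p k p k p k p k p k p k p k p; work from column 15 back to 1 with k<->p swapped.

Rows as worked:
k k k k p k k k k k p k k k k
k p k p k p k p k p k p k p k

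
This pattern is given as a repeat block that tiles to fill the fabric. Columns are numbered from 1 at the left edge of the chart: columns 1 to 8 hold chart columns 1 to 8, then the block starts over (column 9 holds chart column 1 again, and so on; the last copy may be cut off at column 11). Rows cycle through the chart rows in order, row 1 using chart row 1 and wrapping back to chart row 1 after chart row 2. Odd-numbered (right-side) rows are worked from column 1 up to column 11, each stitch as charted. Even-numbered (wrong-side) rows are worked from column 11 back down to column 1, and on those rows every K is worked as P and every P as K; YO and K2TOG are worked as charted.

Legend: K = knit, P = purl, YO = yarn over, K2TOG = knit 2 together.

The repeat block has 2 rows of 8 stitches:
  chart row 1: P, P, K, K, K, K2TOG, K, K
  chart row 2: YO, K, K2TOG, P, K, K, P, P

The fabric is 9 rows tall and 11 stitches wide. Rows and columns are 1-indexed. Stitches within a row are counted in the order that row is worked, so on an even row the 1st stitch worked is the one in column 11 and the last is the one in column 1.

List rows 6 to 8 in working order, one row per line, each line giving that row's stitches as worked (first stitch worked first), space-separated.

Rows as worked:
K2TOG P YO K K P P K K2TOG P YO
P P K K K K2TOG K K P P K
K2TOG P YO K K P P K K2TOG P YO

Derivation:
Row 6: chart row 2, WS - tiled (columns 1-11): YO K K2TOG P K K P P YO K K2TOG; work from column 11 back to 1 with K<->P swapped.
Row 7: chart row 1, RS - tile across columns 1-11 and work as-is.
Row 8: chart row 2, WS - tiled (columns 1-11): YO K K2TOG P K K P P YO K K2TOG; work from column 11 back to 1 with K<->P swapped.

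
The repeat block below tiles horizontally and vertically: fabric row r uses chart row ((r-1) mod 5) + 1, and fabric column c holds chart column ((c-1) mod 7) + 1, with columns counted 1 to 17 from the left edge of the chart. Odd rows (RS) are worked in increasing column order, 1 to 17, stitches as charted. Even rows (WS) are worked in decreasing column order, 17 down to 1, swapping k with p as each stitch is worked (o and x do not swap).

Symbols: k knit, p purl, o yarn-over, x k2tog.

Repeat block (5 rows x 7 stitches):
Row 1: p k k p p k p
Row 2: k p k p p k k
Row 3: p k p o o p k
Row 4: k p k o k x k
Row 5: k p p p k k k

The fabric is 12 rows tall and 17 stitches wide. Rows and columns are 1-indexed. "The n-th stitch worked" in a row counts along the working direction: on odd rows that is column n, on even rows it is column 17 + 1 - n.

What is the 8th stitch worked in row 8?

Row 8 uses chart row ((8-1) mod 5)+1 = 3. Row 8 is even, so WS.
Chart row 3 tiled across columns 1-17: p k p o o p k p k p o o p k p k p
WS row: flip the tiled sequence (start at column 17) and apply k<->p; o and x stay.
Row 8 as worked: k p k p k o o k p k p k o o k p k
Counting 8 along the worked row gives k.

== STITCH ==
k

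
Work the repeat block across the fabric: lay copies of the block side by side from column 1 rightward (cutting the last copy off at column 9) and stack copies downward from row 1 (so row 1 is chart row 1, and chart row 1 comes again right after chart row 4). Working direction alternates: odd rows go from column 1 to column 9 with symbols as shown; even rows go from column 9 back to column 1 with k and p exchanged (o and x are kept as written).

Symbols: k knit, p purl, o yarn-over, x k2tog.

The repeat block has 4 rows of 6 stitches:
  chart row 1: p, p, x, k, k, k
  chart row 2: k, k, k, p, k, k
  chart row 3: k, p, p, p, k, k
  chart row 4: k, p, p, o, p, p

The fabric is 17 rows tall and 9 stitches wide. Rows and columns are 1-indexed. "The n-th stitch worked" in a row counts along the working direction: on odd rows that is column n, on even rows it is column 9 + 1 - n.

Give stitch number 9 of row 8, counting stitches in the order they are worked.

== STITCH ==
p

Derivation:
For row 8: chart row = ((8-1) mod 4) + 1 = 4; this is a WS (even) row.
Chart row 4 tiled across columns 1-9: k p p o p p k p p
WS: work from column 9 back to column 1 (reverse the tiled row), swapping k<->p (o and x unchanged).
Row 8 as worked: k k p k k o k k p
Stitch 9 in working order -> p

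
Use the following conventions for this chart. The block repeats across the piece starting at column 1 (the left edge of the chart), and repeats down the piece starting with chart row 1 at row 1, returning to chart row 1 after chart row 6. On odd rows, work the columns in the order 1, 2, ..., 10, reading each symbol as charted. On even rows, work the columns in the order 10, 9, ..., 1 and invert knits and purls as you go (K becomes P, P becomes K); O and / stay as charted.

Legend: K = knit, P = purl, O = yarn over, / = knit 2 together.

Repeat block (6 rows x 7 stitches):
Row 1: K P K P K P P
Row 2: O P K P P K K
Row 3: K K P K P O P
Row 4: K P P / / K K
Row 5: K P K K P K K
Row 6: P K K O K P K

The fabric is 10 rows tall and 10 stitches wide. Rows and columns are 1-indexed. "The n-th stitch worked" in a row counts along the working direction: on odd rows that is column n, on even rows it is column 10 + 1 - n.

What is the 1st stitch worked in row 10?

For row 10: chart row = ((10-1) mod 6) + 1 = 4; this is a WS (even) row.
Chart row 4 tiled across columns 1-10: K P P / / K K K P P
Wrong side: read the tiled row from column 10 down to 1 and exchange K with P (leave O, /).
Row 10 as worked: K K P P P / / K K P
The 1st stitch worked is K.

Stitch:
K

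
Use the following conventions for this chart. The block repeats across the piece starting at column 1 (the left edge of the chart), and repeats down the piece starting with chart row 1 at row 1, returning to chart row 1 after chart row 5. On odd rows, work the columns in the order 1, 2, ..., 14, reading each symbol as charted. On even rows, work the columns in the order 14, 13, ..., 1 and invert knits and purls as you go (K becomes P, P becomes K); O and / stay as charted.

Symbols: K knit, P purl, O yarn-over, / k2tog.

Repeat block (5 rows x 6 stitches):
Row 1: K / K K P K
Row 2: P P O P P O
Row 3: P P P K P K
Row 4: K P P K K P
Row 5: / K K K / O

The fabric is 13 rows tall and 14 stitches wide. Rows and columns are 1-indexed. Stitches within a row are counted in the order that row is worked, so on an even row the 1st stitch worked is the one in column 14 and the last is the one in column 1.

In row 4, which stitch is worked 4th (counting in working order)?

Row 4 uses chart row ((4-1) mod 5)+1 = 4. Row 4 is even, so WS.
Chart row 4 tiled across columns 1-14: K P P K K P K P P K K P K P
WS: work from column 14 back to column 1 (reverse the tiled row), swapping K<->P (O and / unchanged).
Row 4 as worked: K P K P P K K P K P P K K P
The 4th stitch worked is P.

Stitch:
P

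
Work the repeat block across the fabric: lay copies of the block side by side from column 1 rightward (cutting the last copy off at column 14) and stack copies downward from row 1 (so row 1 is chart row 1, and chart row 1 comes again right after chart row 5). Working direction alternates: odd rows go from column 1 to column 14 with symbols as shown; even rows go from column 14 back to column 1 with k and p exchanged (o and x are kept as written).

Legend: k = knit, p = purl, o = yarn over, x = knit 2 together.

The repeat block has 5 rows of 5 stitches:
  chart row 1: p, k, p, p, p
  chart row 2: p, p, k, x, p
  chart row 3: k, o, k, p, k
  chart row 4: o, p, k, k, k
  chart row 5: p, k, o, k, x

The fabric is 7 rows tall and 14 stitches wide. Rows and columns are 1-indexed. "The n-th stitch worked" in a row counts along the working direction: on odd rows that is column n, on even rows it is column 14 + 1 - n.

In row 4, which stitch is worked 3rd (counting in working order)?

Row 4: (4-1) mod 5 = 3, so use chart row 4. Even row -> WS.
Chart row 4 tiled across columns 1-14: o p k k k o p k k k o p k k
WS: work from column 14 back to column 1 (reverse the tiled row), swapping k<->p (o and x unchanged).
Row 4 as worked: p p k o p p p k o p p p k o
The 3rd stitch worked is k.

Stitch:
k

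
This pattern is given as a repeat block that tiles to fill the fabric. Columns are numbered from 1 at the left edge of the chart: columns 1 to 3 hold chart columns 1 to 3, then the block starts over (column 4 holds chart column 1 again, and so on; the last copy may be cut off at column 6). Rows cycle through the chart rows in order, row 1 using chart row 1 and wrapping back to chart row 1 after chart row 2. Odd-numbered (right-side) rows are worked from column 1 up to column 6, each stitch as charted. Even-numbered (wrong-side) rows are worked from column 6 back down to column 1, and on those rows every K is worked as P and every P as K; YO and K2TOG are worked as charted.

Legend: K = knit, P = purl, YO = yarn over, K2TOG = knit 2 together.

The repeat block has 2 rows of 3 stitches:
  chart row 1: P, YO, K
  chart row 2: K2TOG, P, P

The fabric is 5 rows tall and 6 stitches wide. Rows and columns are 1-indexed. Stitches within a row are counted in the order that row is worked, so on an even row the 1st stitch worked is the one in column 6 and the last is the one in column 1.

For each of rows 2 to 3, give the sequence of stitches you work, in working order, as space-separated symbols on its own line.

Row 2: chart row 2, WS - tiled (columns 1-6): K2TOG P P K2TOG P P; work from column 6 back to 1 with K<->P swapped.
Row 3: chart row 1, RS - tile across columns 1-6 and work as-is.

Result:
K K K2TOG K K K2TOG
P YO K P YO K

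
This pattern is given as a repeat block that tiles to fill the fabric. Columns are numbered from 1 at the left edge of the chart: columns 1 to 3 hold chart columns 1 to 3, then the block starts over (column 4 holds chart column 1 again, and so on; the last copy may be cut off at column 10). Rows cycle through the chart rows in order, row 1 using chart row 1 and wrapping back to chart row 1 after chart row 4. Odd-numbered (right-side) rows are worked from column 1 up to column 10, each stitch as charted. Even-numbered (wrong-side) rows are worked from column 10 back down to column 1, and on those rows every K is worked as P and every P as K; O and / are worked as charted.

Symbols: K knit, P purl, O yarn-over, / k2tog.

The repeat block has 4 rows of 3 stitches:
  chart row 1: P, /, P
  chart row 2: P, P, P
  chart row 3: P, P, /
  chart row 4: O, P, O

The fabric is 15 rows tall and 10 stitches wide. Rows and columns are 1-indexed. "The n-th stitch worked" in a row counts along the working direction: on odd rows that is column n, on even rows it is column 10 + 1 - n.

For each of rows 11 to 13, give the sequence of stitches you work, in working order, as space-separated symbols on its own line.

Rows as worked:
P P / P P / P P / P
O O K O O K O O K O
P / P P / P P / P P

Derivation:
Row 11: chart row 3, RS - tile across columns 1-10 and work as-is.
Row 12: chart row 4, WS - tiled (columns 1-10): O P O O P O O P O O; work from column 10 back to 1 with K<->P swapped.
Row 13: chart row 1, RS - tile across columns 1-10 and work as-is.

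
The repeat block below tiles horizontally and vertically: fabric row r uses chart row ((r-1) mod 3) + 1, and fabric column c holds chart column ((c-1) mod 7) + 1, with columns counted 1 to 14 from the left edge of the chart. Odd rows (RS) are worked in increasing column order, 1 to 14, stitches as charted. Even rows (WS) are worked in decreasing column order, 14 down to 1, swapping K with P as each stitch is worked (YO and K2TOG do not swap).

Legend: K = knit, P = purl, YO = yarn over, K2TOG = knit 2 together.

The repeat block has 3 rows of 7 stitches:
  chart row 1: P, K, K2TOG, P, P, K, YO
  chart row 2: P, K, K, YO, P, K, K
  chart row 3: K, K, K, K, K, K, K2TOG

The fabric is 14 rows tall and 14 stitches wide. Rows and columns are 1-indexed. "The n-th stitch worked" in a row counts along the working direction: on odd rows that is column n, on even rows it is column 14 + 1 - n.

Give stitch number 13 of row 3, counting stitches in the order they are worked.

Row 3: (3-1) mod 3 = 2, so use chart row 3. Odd row -> RS.
Chart row 3 tiled across columns 1-14: K K K K K K K2TOG K K K K K K K2TOG
Right side: take the tiled row as-is (worked left to right from column 1).
Stitch 13 in working order -> K

Result:
K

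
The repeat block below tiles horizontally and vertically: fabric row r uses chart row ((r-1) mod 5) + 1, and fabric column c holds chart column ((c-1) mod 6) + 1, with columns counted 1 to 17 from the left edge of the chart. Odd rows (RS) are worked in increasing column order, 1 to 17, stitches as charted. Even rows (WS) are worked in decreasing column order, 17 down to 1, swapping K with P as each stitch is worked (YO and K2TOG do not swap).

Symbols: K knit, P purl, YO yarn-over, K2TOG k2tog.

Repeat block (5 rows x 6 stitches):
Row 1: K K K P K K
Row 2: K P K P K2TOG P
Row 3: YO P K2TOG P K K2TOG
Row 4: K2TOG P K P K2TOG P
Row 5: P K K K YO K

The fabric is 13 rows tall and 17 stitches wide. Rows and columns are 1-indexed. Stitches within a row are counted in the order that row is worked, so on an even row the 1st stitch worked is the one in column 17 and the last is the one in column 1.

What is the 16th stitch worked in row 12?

Stitch:
K

Derivation:
Row 12 uses chart row ((12-1) mod 5)+1 = 2. Row 12 is even, so WS.
Chart row 2 tiled across columns 1-17: K P K P K2TOG P K P K P K2TOG P K P K P K2TOG
WS row: flip the tiled sequence (start at column 17) and apply K<->P; YO and K2TOG stay.
Row 12 as worked: K2TOG K P K P K K2TOG K P K P K K2TOG K P K P
Counting 16 along the worked row gives K.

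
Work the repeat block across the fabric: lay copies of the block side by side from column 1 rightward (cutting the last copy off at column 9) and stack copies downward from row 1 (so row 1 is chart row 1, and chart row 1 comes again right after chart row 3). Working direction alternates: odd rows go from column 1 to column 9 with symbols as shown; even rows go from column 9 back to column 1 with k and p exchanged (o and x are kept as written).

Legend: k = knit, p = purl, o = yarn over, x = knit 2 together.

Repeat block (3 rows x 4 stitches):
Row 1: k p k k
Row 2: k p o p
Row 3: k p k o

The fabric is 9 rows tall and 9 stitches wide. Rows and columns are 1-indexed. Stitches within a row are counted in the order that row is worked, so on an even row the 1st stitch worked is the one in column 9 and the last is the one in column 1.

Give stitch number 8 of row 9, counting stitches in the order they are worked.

Result:
o

Derivation:
For row 9: chart row = ((9-1) mod 3) + 1 = 3; this is a RS (odd) row.
Chart row 3 tiled across columns 1-9: k p k o k p k o k
RS row: no reversal, no swap; stitch n worked = column n.
The 8th stitch worked is o.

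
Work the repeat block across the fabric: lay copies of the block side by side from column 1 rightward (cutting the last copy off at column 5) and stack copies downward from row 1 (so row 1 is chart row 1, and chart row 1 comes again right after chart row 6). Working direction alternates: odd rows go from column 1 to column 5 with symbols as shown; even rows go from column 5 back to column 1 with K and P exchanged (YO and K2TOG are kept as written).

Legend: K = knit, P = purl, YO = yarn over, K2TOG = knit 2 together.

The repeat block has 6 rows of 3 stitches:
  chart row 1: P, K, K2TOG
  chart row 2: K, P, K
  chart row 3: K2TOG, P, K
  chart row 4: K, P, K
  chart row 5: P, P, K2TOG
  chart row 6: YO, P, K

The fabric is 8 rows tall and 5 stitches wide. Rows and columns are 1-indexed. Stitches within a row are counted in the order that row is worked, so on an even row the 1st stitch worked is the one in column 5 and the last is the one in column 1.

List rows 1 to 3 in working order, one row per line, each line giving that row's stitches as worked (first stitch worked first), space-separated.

Row 1: chart row 1, RS - tile across columns 1-5 and work as-is.
Row 2: chart row 2, WS - tiled (columns 1-5): K P K K P; work from column 5 back to 1 with K<->P swapped.
Row 3: chart row 3, RS - tile across columns 1-5 and work as-is.

Rows as worked:
P K K2TOG P K
K P P K P
K2TOG P K K2TOG P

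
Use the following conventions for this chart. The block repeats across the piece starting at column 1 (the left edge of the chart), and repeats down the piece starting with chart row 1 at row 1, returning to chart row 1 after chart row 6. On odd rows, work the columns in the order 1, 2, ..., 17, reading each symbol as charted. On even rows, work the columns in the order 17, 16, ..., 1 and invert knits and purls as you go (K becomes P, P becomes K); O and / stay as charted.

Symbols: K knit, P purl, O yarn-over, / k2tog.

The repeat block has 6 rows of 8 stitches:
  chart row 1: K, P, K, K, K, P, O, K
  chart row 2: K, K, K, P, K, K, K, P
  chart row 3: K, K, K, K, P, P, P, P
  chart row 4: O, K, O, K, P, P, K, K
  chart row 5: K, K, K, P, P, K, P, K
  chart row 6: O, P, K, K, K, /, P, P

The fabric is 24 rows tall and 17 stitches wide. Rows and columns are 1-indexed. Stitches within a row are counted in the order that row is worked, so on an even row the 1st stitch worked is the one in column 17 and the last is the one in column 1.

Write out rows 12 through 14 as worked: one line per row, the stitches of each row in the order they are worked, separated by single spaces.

Rows as worked:
O K K / P P P K O K K / P P P K O
K P K K K P O K K P K K K P O K K
P K P P P K P P P K P P P K P P P

Derivation:
Row 12: chart row 6, WS - tiled (columns 1-17): O P K K K / P P O P K K K / P P O; work from column 17 back to 1 with K<->P swapped.
Row 13: chart row 1, RS - tile across columns 1-17 and work as-is.
Row 14: chart row 2, WS - tiled (columns 1-17): K K K P K K K P K K K P K K K P K; work from column 17 back to 1 with K<->P swapped.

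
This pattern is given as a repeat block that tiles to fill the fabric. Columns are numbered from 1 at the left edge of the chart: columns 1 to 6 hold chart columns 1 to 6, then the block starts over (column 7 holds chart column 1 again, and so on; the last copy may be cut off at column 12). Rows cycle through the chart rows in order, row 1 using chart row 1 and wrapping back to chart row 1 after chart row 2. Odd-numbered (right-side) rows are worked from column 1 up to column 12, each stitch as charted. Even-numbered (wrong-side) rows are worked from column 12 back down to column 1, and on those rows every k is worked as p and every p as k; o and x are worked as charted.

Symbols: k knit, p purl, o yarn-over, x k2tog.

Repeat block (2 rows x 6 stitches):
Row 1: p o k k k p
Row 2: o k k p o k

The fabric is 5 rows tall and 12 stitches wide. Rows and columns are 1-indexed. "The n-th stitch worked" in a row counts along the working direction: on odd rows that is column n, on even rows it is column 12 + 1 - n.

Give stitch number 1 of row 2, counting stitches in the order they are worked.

Stitch:
p

Derivation:
Row 2 uses chart row ((2-1) mod 2)+1 = 2. Row 2 is even, so WS.
Chart row 2 tiled across columns 1-12: o k k p o k o k k p o k
WS row: flip the tiled sequence (start at column 12) and apply k<->p; o and x stay.
Row 2 as worked: p o k p p o p o k p p o
The 1st stitch worked is p.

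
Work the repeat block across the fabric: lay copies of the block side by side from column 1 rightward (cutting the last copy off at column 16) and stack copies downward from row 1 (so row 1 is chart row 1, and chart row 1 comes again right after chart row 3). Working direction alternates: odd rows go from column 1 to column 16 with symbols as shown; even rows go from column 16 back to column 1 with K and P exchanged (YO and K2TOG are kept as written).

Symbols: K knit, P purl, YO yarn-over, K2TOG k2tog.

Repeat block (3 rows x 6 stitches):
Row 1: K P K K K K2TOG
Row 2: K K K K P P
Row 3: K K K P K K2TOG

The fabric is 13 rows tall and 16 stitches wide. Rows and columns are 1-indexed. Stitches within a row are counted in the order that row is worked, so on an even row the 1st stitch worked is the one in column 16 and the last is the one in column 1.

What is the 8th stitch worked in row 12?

== STITCH ==
P

Derivation:
Row 12 uses chart row ((12-1) mod 3)+1 = 3. Row 12 is even, so WS.
Chart row 3 tiled across columns 1-16: K K K P K K2TOG K K K P K K2TOG K K K P
Wrong side: read the tiled row from column 16 down to 1 and exchange K with P (leave YO, K2TOG).
Row 12 as worked: K P P P K2TOG P K P P P K2TOG P K P P P
Counting 8 along the worked row gives P.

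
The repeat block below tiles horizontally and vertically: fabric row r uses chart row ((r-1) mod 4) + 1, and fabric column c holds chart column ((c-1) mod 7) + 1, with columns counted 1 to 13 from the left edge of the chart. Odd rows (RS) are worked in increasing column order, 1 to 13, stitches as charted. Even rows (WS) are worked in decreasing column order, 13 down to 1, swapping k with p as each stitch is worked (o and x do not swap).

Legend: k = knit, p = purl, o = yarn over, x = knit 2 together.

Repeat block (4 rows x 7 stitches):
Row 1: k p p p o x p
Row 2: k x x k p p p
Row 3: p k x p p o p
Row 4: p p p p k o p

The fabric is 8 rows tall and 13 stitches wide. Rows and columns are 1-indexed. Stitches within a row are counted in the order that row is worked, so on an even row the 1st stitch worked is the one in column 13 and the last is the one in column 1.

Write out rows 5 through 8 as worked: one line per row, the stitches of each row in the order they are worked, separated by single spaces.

Result:
k p p p o x p k p p p o x
k k p x x p k k k p x x p
p k x p p o p p k x p p o
o p k k k k k o p k k k k

Derivation:
Row 5: chart row 1, RS - tile across columns 1-13 and work as-is.
Row 6: chart row 2, WS - tiled (columns 1-13): k x x k p p p k x x k p p; work from column 13 back to 1 with k<->p swapped.
Row 7: chart row 3, RS - tile across columns 1-13 and work as-is.
Row 8: chart row 4, WS - tiled (columns 1-13): p p p p k o p p p p p k o; work from column 13 back to 1 with k<->p swapped.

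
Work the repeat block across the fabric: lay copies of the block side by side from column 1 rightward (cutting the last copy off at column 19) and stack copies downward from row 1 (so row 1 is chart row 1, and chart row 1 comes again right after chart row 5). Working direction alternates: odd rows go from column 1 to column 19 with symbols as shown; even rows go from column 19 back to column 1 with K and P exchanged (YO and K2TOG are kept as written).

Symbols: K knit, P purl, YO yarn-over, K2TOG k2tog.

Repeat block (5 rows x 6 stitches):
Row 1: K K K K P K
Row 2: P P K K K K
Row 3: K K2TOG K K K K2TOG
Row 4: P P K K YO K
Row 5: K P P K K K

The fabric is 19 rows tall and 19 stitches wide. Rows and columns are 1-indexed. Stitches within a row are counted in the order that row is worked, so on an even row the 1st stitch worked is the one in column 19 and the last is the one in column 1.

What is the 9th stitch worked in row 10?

Stitch:
P

Derivation:
Row 10: (10-1) mod 5 = 4, so use chart row 5. Even row -> WS.
Chart row 5 tiled across columns 1-19: K P P K K K K P P K K K K P P K K K K
WS row: flip the tiled sequence (start at column 19) and apply K<->P; YO and K2TOG stay.
Row 10 as worked: P P P P K K P P P P K K P P P P K K P
The 9th stitch worked is P.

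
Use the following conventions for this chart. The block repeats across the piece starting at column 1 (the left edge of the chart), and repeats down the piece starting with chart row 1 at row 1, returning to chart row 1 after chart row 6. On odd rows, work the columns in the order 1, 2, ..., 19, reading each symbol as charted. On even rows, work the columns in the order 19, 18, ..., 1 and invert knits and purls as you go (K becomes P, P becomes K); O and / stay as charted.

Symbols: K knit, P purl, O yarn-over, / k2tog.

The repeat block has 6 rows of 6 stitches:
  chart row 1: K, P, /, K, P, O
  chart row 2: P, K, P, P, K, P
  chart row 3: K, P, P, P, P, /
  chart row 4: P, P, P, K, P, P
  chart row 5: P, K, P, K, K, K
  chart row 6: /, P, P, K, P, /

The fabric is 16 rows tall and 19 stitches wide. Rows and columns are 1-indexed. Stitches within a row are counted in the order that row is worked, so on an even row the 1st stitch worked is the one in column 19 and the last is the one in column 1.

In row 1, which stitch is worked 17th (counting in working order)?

For row 1: chart row = ((1-1) mod 6) + 1 = 1; this is a RS (odd) row.
Chart row 1 tiled across columns 1-19: K P / K P O K P / K P O K P / K P O K
Right side: take the tiled row as-is (worked left to right from column 1).
Counting 17 along the worked row gives P.

Stitch:
P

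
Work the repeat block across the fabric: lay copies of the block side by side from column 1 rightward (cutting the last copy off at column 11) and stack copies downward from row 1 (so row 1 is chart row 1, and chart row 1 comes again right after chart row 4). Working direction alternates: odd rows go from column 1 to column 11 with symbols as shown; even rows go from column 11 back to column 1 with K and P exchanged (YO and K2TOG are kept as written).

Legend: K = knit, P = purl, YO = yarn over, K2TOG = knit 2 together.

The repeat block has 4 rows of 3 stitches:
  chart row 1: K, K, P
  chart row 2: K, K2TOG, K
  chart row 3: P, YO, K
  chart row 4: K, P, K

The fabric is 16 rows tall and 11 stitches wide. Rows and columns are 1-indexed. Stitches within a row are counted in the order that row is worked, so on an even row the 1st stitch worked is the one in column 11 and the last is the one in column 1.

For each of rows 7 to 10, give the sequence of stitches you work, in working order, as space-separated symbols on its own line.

== ROWS AS WORKED ==
P YO K P YO K P YO K P YO
K P P K P P K P P K P
K K P K K P K K P K K
K2TOG P P K2TOG P P K2TOG P P K2TOG P

Derivation:
Row 7: chart row 3, RS - tile across columns 1-11 and work as-is.
Row 8: chart row 4, WS - tiled (columns 1-11): K P K K P K K P K K P; work from column 11 back to 1 with K<->P swapped.
Row 9: chart row 1, RS - tile across columns 1-11 and work as-is.
Row 10: chart row 2, WS - tiled (columns 1-11): K K2TOG K K K2TOG K K K2TOG K K K2TOG; work from column 11 back to 1 with K<->P swapped.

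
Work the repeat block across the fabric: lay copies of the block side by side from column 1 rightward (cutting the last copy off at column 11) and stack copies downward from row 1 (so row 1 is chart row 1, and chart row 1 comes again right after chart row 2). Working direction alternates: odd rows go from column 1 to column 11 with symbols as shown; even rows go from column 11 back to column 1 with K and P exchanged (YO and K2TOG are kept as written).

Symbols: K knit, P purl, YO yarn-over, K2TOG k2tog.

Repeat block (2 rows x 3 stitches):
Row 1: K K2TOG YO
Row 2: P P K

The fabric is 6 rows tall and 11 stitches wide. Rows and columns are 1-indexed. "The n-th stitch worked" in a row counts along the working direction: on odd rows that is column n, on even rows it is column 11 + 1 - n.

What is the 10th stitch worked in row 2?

Row 2: (2-1) mod 2 = 1, so use chart row 2. Even row -> WS.
Chart row 2 tiled across columns 1-11: P P K P P K P P K P P
WS row: flip the tiled sequence (start at column 11) and apply K<->P; YO and K2TOG stay.
Row 2 as worked: K K P K K P K K P K K
Counting 10 along the worked row gives K.

== STITCH ==
K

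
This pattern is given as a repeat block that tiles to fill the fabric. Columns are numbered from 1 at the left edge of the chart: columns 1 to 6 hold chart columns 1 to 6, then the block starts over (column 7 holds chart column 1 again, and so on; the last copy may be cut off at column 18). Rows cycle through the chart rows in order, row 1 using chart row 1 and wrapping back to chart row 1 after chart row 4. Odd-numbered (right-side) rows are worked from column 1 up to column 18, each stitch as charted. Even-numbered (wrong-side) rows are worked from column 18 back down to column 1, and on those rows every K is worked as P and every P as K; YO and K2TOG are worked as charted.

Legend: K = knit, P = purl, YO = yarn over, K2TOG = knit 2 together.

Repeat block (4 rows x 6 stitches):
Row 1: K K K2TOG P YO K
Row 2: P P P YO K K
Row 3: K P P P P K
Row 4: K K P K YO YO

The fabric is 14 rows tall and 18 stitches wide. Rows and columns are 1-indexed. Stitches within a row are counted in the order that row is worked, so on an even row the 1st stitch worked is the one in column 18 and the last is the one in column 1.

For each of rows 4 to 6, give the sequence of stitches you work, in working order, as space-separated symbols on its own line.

Rows as worked:
YO YO P K P P YO YO P K P P YO YO P K P P
K K K2TOG P YO K K K K2TOG P YO K K K K2TOG P YO K
P P YO K K K P P YO K K K P P YO K K K

Derivation:
Row 4: chart row 4, WS - tiled (columns 1-18): K K P K YO YO K K P K YO YO K K P K YO YO; work from column 18 back to 1 with K<->P swapped.
Row 5: chart row 1, RS - tile across columns 1-18 and work as-is.
Row 6: chart row 2, WS - tiled (columns 1-18): P P P YO K K P P P YO K K P P P YO K K; work from column 18 back to 1 with K<->P swapped.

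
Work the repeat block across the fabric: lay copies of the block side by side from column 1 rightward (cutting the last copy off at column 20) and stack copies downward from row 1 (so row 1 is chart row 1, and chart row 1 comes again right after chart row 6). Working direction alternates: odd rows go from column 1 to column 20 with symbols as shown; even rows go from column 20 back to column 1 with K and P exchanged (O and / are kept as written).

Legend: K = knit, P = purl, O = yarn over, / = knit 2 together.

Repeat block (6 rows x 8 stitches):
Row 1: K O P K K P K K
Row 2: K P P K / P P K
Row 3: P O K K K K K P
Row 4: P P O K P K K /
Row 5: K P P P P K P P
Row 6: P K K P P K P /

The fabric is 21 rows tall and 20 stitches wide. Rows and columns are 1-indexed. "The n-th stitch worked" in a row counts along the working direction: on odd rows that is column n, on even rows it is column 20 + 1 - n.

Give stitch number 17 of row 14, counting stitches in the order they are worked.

For row 14: chart row = ((14-1) mod 6) + 1 = 2; this is a WS (even) row.
Chart row 2 tiled across columns 1-20: K P P K / P P K K P P K / P P K K P P K
Wrong side: read the tiled row from column 20 down to 1 and exchange K with P (leave O, /).
Row 14 as worked: P K K P P K K / P K K P P K K / P K K P
Counting 17 along the worked row gives P.

== STITCH ==
P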